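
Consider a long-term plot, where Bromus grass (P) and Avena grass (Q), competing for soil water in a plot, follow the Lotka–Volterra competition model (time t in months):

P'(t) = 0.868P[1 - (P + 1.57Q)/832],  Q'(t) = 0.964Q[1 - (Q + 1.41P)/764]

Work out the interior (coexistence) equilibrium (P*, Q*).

Setting both brackets to zero gives the nullclines P + 1.57Q = 832 and 1.41P + Q = 764.
Substituting Q = 764 - 1.41P into the first: P(1 - 1.57·1.41) = 832 - 1.57·764.
So P* = -367/-1.21 = 303, and then Q* = 764 - 1.41·303 = 337.

P* ≈ 303, Q* ≈ 337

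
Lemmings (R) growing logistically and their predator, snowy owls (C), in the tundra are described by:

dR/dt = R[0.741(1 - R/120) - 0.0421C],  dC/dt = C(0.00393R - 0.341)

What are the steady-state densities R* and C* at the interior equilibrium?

R* ≈ 86.8, C* ≈ 4.87

From dC/dt = 0 with C > 0: 0.00393R* = 0.341, so R* = 86.8.
Substitute into dR/dt = 0: 0.741(1 - 86.8/120) = 0.0421C*.
The bracket is 0.277, giving C* = 0.205/0.0421 = 4.87.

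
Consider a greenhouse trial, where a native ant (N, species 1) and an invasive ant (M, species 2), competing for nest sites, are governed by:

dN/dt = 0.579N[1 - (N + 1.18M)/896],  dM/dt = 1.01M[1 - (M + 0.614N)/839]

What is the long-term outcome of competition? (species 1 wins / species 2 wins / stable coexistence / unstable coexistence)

Compare the nullcline intercepts: K1/α12 = 896/1.18 = 759 < K2 = 839; K2/α21 = 839/0.614 = 1370 > K1 = 896.
Since the inequalities point opposite ways, species 2 can invade but species 1 cannot.

species 2 excludes species 1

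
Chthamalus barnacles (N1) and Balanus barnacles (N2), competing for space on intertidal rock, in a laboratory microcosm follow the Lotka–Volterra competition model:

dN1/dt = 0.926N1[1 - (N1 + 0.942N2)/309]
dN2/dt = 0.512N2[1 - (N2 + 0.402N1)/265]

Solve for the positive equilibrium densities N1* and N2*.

N1* ≈ 95.6, N2* ≈ 227

Setting both brackets to zero gives the nullclines N1 + 0.942N2 = 309 and 0.402N1 + N2 = 265.
Substituting N2 = 265 - 0.402N1 into the first: N1(1 - 0.942·0.402) = 309 - 0.942·265.
So N1* = 59.4/0.621 = 95.6, and then N2* = 265 - 0.402·95.6 = 227.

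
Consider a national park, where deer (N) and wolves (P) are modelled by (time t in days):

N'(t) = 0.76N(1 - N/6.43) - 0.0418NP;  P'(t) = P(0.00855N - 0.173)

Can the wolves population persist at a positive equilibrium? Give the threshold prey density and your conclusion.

The predator equation gives dP/dt > 0 only when N > 0.173/0.00855 = 20.2.
Without the predator, N → K = 6.43. Since 6.43 < 20.2, the predator cannot invade.

Threshold N = 20.2; K < 20.2, so no, the predator goes extinct.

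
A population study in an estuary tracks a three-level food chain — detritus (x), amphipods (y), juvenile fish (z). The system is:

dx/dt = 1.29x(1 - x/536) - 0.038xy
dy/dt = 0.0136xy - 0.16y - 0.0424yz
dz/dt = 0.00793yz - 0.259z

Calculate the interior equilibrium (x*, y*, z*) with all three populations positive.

x* ≈ 20.3, y* ≈ 32.7, z* ≈ 2.74

From dz/dt = 0: 0.00793y* = 0.259, so y* = 32.7.
From dx/dt = 0: 1.29(1 - x*/536) = 0.038·32.7, giving x* = 536·(1 - 0.962) = 20.3.
From dy/dt = 0: 0.0136·20.3 - 0.16 = 0.0424z*, so z* = 0.116/0.0424 = 2.74.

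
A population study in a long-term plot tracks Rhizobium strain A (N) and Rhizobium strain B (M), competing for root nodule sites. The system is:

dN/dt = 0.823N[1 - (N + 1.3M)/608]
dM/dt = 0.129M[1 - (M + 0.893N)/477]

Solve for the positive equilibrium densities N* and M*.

N* ≈ 75.2, M* ≈ 410

Setting both brackets to zero gives the nullclines N + 1.3M = 608 and 0.893N + M = 477.
Substituting M = 477 - 0.893N into the first: N(1 - 1.3·0.893) = 608 - 1.3·477.
So N* = -12.1/-0.161 = 75.2, and then M* = 477 - 0.893·75.2 = 410.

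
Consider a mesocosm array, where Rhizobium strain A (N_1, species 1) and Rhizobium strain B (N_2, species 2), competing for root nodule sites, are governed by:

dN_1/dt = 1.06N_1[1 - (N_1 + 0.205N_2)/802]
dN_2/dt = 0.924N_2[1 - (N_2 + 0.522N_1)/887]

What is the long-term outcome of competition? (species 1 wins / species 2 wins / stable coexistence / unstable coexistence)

Compare the nullcline intercepts: K1/α12 = 802/0.205 = 3910 > K2 = 887; K2/α21 = 887/0.522 = 1700 > K1 = 802.
Since both inequalities hold, each species can invade when rare, so the interior equilibrium is stable.

stable coexistence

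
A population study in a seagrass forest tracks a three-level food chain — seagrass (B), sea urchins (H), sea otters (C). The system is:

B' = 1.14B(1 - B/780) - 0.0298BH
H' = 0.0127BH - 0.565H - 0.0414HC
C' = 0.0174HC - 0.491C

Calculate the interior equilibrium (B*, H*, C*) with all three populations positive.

B* ≈ 205, H* ≈ 28.2, C* ≈ 49.1

From dC/dt = 0: 0.0174H* = 0.491, so H* = 28.2.
From dB/dt = 0: 1.14(1 - B*/780) = 0.0298·28.2, giving B* = 780·(1 - 0.738) = 205.
From dH/dt = 0: 0.0127·205 - 0.565 = 0.0414C*, so C* = 2.03/0.0414 = 49.1.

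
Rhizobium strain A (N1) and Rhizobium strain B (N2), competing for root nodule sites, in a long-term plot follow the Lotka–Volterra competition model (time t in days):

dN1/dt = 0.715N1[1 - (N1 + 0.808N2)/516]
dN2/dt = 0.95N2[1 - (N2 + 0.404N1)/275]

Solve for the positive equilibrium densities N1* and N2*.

Setting both brackets to zero gives the nullclines N1 + 0.808N2 = 516 and 0.404N1 + N2 = 275.
Substituting N2 = 275 - 0.404N1 into the first: N1(1 - 0.808·0.404) = 516 - 0.808·275.
So N1* = 294/0.674 = 436, and then N2* = 275 - 0.404·436 = 98.8.

N1* ≈ 436, N2* ≈ 98.8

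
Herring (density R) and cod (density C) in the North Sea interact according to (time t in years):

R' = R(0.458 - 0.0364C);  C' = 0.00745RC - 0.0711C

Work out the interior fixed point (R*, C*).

R* ≈ 9.54, C* ≈ 12.6

Set dC/dt = 0 with C > 0: 0.00745R - 0.0711 = 0, so R* = 0.0711/0.00745 = 9.54.
Set dR/dt = 0 with R > 0: 0.458 - 0.0364C = 0, so C* = 0.458/0.0364 = 12.6.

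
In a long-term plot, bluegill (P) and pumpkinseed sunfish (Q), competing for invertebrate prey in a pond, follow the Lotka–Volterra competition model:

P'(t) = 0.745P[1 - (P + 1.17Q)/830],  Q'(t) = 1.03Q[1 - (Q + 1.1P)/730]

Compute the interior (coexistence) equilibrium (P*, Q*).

Setting both brackets to zero gives the nullclines P + 1.17Q = 830 and 1.1P + Q = 730.
Substituting Q = 730 - 1.1P into the first: P(1 - 1.17·1.1) = 830 - 1.17·730.
So P* = -24.1/-0.287 = 84, and then Q* = 730 - 1.1·84 = 638.

P* ≈ 84, Q* ≈ 638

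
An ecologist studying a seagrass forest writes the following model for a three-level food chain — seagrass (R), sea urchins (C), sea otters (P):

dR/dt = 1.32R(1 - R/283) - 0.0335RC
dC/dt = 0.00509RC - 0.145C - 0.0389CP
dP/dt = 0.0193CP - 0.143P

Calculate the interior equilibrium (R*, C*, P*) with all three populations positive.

From dP/dt = 0: 0.0193C* = 0.143, so C* = 7.41.
From dR/dt = 0: 1.32(1 - R*/283) = 0.0335·7.41, giving R* = 283·(1 - 0.188) = 230.
From dC/dt = 0: 0.00509·230 - 0.145 = 0.0389P*, so P* = 1.02/0.0389 = 26.3.

R* ≈ 230, C* ≈ 7.41, P* ≈ 26.3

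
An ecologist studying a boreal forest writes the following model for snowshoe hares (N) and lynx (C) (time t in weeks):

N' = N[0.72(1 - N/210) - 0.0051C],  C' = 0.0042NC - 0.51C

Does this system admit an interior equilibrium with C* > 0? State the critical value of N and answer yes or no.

The predator equation gives dC/dt > 0 only when N > 0.51/0.0042 = 121.
Without the predator, N → K = 210. Since 210 > 121, the predator can invade and persist.

Threshold N = 121; K > 121, so yes, the predator persists.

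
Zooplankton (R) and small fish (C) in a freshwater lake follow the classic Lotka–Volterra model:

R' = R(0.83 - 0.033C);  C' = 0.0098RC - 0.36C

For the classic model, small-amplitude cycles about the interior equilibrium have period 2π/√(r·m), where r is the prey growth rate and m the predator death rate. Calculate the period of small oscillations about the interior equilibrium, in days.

Here r = 0.83 and m = 0.36, so r·m = 0.299.
ω = √0.299 = 0.547 per day, hence T = 2π/ω ≈ 11.5 days.

T ≈ 11.5 days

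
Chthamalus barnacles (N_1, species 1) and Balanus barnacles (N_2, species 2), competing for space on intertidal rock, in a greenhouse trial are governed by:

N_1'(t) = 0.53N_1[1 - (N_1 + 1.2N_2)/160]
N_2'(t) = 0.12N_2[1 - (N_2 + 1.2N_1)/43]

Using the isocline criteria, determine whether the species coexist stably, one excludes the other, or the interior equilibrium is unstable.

Compare the nullcline intercepts: K1/α12 = 160/1.2 = 133 > K2 = 43; K2/α21 = 43/1.2 = 35.8 < K1 = 160.
Since the inequalities point opposite ways, species 1 can invade but species 2 cannot.

species 1 excludes species 2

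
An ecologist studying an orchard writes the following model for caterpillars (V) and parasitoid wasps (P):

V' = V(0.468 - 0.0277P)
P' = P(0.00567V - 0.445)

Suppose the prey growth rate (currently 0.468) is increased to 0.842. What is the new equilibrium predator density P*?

At the interior fixed point, setting dV/dt = 0 with V > 0 fixes P* = (prey growth rate)/(VP coefficient) — independent of the other coefficients.
With the change, P* = 0.842/0.0277 = 30.4; it rises from 16.9.

P* ≈ 30.4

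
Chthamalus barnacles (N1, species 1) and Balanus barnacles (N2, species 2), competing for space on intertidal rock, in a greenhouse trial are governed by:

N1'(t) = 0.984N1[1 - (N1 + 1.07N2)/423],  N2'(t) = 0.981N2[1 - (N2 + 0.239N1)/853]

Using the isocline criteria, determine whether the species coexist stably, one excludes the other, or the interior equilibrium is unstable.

species 2 excludes species 1

Compare the nullcline intercepts: K1/α12 = 423/1.07 = 395 < K2 = 853; K2/α21 = 853/0.239 = 3570 > K1 = 423.
Since the inequalities point opposite ways, species 2 can invade but species 1 cannot.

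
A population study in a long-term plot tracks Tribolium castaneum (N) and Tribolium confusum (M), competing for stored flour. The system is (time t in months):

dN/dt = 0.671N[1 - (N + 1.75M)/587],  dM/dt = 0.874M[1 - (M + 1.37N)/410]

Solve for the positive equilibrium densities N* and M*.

Setting both brackets to zero gives the nullclines N + 1.75M = 587 and 1.37N + M = 410.
Substituting M = 410 - 1.37N into the first: N(1 - 1.75·1.37) = 587 - 1.75·410.
So N* = -130/-1.4 = 93.4, and then M* = 410 - 1.37·93.4 = 282.

N* ≈ 93.4, M* ≈ 282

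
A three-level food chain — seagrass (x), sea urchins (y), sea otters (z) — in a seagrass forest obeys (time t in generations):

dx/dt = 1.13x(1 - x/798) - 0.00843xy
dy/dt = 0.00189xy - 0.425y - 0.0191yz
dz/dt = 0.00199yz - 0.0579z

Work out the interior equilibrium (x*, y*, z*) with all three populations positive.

x* ≈ 625, y* ≈ 29.1, z* ≈ 39.6

From dz/dt = 0: 0.00199y* = 0.0579, so y* = 29.1.
From dx/dt = 0: 1.13(1 - x*/798) = 0.00843·29.1, giving x* = 798·(1 - 0.217) = 625.
From dy/dt = 0: 0.00189·625 - 0.425 = 0.0191z*, so z* = 0.756/0.0191 = 39.6.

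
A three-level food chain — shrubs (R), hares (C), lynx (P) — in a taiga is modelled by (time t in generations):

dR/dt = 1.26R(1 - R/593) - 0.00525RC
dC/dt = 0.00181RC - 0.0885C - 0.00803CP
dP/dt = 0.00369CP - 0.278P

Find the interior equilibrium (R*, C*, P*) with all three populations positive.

R* ≈ 407, C* ≈ 75.3, P* ≈ 80.7

From dP/dt = 0: 0.00369C* = 0.278, so C* = 75.3.
From dR/dt = 0: 1.26(1 - R*/593) = 0.00525·75.3, giving R* = 593·(1 - 0.314) = 407.
From dC/dt = 0: 0.00181·407 - 0.0885 = 0.00803P*, so P* = 0.648/0.00803 = 80.7.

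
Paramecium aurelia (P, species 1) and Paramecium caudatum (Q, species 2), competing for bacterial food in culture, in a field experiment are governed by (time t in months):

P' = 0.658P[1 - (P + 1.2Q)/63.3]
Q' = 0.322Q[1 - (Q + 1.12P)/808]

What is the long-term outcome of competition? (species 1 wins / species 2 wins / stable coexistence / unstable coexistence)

species 2 excludes species 1

Compare the nullcline intercepts: K1/α12 = 63.3/1.2 = 52.8 < K2 = 808; K2/α21 = 808/1.12 = 721 > K1 = 63.3.
Since the inequalities point opposite ways, species 2 can invade but species 1 cannot.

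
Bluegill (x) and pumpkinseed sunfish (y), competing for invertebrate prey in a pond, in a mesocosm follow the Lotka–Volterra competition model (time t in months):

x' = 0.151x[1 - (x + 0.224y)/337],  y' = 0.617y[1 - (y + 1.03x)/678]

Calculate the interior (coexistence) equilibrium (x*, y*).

Setting both brackets to zero gives the nullclines x + 0.224y = 337 and 1.03x + y = 678.
Substituting y = 678 - 1.03x into the first: x(1 - 0.224·1.03) = 337 - 0.224·678.
So x* = 185/0.769 = 241, and then y* = 678 - 1.03·241 = 430.

x* ≈ 241, y* ≈ 430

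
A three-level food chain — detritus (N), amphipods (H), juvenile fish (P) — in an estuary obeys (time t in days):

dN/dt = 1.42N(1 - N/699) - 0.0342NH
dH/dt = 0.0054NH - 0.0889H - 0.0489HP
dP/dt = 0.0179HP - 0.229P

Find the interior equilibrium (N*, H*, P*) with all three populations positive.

From dP/dt = 0: 0.0179H* = 0.229, so H* = 12.8.
From dN/dt = 0: 1.42(1 - N*/699) = 0.0342·12.8, giving N* = 699·(1 - 0.308) = 484.
From dH/dt = 0: 0.0054·484 - 0.0889 = 0.0489P*, so P* = 2.52/0.0489 = 51.6.

N* ≈ 484, H* ≈ 12.8, P* ≈ 51.6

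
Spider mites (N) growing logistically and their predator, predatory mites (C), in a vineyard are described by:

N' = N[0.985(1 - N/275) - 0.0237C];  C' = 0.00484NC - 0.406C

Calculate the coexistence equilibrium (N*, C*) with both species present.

N* ≈ 83.9, C* ≈ 28.9

From dC/dt = 0 with C > 0: 0.00484N* = 0.406, so N* = 83.9.
Substitute into dN/dt = 0: 0.985(1 - 83.9/275) = 0.0237C*.
The bracket is 0.695, giving C* = 0.685/0.0237 = 28.9.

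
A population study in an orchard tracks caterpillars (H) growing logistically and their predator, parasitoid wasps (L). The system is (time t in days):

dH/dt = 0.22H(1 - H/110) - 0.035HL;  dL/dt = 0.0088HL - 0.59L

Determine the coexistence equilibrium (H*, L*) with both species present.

H* ≈ 67, L* ≈ 2.45

From dL/dt = 0 with L > 0: 0.0088H* = 0.59, so H* = 67.
Substitute into dH/dt = 0: 0.22(1 - 67/110) = 0.035L*.
The bracket is 0.39, giving L* = 0.0859/0.035 = 2.45.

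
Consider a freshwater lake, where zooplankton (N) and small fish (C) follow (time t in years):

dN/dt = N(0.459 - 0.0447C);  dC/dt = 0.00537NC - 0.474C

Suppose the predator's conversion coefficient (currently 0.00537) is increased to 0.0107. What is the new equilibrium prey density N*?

At the interior fixed point, setting dC/dt = 0 with C > 0 fixes N* = (predator death rate)/(NC coefficient) — independent of the other coefficients.
With the change, N* = 0.474/0.0107 = 44.3; it falls from 88.3.

N* ≈ 44.3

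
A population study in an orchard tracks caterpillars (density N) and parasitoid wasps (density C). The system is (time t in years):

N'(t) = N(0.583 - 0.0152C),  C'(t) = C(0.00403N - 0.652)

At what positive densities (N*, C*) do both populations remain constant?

N* ≈ 162, C* ≈ 38.4

Set dC/dt = 0 with C > 0: 0.00403N - 0.652 = 0, so N* = 0.652/0.00403 = 162.
Set dN/dt = 0 with N > 0: 0.583 - 0.0152C = 0, so C* = 0.583/0.0152 = 38.4.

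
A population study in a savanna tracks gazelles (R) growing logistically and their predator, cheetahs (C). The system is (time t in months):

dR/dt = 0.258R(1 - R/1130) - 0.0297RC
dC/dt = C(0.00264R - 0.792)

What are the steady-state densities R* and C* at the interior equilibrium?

R* ≈ 300, C* ≈ 6.38

From dC/dt = 0 with C > 0: 0.00264R* = 0.792, so R* = 300.
Substitute into dR/dt = 0: 0.258(1 - 300/1130) = 0.0297C*.
The bracket is 0.735, giving C* = 0.19/0.0297 = 6.38.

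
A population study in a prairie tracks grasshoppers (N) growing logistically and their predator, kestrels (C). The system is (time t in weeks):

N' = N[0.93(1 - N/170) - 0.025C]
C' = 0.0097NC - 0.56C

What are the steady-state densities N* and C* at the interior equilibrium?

N* ≈ 57.7, C* ≈ 24.6

From dC/dt = 0 with C > 0: 0.0097N* = 0.56, so N* = 57.7.
Substitute into dN/dt = 0: 0.93(1 - 57.7/170) = 0.025C*.
The bracket is 0.66, giving C* = 0.614/0.025 = 24.6.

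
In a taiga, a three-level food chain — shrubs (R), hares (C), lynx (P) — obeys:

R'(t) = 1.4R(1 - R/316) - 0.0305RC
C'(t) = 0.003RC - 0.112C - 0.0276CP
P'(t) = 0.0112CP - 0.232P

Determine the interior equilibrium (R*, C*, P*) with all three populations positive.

From dP/dt = 0: 0.0112C* = 0.232, so C* = 20.7.
From dR/dt = 0: 1.4(1 - R*/316) = 0.0305·20.7, giving R* = 316·(1 - 0.451) = 173.
From dC/dt = 0: 0.003·173 - 0.112 = 0.0276P*, so P* = 0.408/0.0276 = 14.8.

R* ≈ 173, C* ≈ 20.7, P* ≈ 14.8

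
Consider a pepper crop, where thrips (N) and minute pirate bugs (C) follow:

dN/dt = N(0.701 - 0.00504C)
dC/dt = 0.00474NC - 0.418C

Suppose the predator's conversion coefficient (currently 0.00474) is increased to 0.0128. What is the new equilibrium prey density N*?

At the interior fixed point, setting dC/dt = 0 with C > 0 fixes N* = (predator death rate)/(NC coefficient) — independent of the other coefficients.
With the change, N* = 0.418/0.0128 = 32.7; it falls from 88.2.

N* ≈ 32.7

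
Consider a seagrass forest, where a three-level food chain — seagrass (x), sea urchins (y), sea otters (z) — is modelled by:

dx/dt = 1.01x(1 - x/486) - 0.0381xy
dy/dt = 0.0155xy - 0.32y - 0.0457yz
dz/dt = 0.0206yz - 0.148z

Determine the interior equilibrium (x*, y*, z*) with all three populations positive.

x* ≈ 354, y* ≈ 7.18, z* ≈ 113

From dz/dt = 0: 0.0206y* = 0.148, so y* = 7.18.
From dx/dt = 0: 1.01(1 - x*/486) = 0.0381·7.18, giving x* = 486·(1 - 0.271) = 354.
From dy/dt = 0: 0.0155·354 - 0.32 = 0.0457z*, so z* = 5.17/0.0457 = 113.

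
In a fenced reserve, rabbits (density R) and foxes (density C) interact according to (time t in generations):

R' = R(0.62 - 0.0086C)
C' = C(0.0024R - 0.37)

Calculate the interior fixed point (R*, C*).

Set dC/dt = 0 with C > 0: 0.0024R - 0.37 = 0, so R* = 0.37/0.0024 = 154.
Set dR/dt = 0 with R > 0: 0.62 - 0.0086C = 0, so C* = 0.62/0.0086 = 72.1.

R* ≈ 154, C* ≈ 72.1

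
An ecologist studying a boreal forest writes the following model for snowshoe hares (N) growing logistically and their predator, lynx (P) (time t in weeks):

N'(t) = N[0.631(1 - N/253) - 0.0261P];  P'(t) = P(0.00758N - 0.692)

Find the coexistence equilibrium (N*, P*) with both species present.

From dP/dt = 0 with P > 0: 0.00758N* = 0.692, so N* = 91.3.
Substitute into dN/dt = 0: 0.631(1 - 91.3/253) = 0.0261P*.
The bracket is 0.639, giving P* = 0.403/0.0261 = 15.5.

N* ≈ 91.3, P* ≈ 15.5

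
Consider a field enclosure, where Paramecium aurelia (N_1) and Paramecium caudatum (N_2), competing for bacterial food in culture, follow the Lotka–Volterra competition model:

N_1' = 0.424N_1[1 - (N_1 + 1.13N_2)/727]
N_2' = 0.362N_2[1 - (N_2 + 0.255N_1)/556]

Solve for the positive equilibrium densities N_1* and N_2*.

N_1* ≈ 139, N_2* ≈ 521

Setting both brackets to zero gives the nullclines N_1 + 1.13N_2 = 727 and 0.255N_1 + N_2 = 556.
Substituting N_2 = 556 - 0.255N_1 into the first: N_1(1 - 1.13·0.255) = 727 - 1.13·556.
So N_1* = 98.7/0.712 = 139, and then N_2* = 556 - 0.255·139 = 521.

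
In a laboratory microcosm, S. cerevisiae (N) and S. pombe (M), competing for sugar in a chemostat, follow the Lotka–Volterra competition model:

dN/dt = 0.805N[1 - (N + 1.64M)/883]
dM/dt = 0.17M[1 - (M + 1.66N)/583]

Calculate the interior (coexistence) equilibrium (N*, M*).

Setting both brackets to zero gives the nullclines N + 1.64M = 883 and 1.66N + M = 583.
Substituting M = 583 - 1.66N into the first: N(1 - 1.64·1.66) = 883 - 1.64·583.
So N* = -73.1/-1.72 = 42.5, and then M* = 583 - 1.66·42.5 = 513.

N* ≈ 42.5, M* ≈ 513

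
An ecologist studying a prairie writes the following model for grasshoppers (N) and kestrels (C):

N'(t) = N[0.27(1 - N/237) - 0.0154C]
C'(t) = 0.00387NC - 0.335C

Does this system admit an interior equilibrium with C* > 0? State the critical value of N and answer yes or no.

Threshold N = 86.6; K > 86.6, so yes, the predator persists.

The predator equation gives dC/dt > 0 only when N > 0.335/0.00387 = 86.6.
Without the predator, N → K = 237. Since 237 > 86.6, the predator can invade and persist.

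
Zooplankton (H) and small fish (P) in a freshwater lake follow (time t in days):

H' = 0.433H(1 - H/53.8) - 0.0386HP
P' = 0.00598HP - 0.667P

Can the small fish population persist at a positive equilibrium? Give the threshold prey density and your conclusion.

The predator equation gives dP/dt > 0 only when H > 0.667/0.00598 = 112.
Without the predator, H → K = 53.8. Since 53.8 < 112, the predator cannot invade.

Threshold H = 112; K < 112, so no, the predator goes extinct.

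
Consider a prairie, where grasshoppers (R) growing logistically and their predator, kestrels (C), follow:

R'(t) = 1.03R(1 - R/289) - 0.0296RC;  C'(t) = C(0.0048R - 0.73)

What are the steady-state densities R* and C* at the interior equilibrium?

From dC/dt = 0 with C > 0: 0.0048R* = 0.73, so R* = 152.
Substitute into dR/dt = 0: 1.03(1 - 152/289) = 0.0296C*.
The bracket is 0.474, giving C* = 0.488/0.0296 = 16.5.

R* ≈ 152, C* ≈ 16.5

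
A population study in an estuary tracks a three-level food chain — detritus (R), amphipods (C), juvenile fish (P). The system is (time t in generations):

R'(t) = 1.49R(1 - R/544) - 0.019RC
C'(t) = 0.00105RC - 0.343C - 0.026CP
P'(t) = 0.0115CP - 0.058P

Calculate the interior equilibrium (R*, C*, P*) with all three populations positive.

From dP/dt = 0: 0.0115C* = 0.058, so C* = 5.04.
From dR/dt = 0: 1.49(1 - R*/544) = 0.019·5.04, giving R* = 544·(1 - 0.0643) = 509.
From dC/dt = 0: 0.00105·509 - 0.343 = 0.026P*, so P* = 0.191/0.026 = 7.36.

R* ≈ 509, C* ≈ 5.04, P* ≈ 7.36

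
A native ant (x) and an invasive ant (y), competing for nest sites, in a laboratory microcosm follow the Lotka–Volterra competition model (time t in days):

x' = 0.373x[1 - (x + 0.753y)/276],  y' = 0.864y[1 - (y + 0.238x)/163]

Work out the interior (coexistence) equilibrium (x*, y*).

x* ≈ 187, y* ≈ 119

Setting both brackets to zero gives the nullclines x + 0.753y = 276 and 0.238x + y = 163.
Substituting y = 163 - 0.238x into the first: x(1 - 0.753·0.238) = 276 - 0.753·163.
So x* = 153/0.821 = 187, and then y* = 163 - 0.238·187 = 119.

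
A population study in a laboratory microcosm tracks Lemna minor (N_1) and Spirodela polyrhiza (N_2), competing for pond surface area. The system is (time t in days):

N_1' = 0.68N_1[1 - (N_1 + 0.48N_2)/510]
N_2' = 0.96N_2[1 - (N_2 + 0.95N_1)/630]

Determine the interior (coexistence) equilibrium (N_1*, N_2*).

N_1* ≈ 382, N_2* ≈ 267

Setting both brackets to zero gives the nullclines N_1 + 0.48N_2 = 510 and 0.95N_1 + N_2 = 630.
Substituting N_2 = 630 - 0.95N_1 into the first: N_1(1 - 0.48·0.95) = 510 - 0.48·630.
So N_1* = 208/0.544 = 382, and then N_2* = 630 - 0.95·382 = 267.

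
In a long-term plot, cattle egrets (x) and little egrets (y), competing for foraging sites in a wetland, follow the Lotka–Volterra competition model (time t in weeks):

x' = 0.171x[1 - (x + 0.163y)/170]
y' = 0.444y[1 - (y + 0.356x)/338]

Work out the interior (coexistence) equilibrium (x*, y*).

x* ≈ 122, y* ≈ 295

Setting both brackets to zero gives the nullclines x + 0.163y = 170 and 0.356x + y = 338.
Substituting y = 338 - 0.356x into the first: x(1 - 0.163·0.356) = 170 - 0.163·338.
So x* = 115/0.942 = 122, and then y* = 338 - 0.356·122 = 295.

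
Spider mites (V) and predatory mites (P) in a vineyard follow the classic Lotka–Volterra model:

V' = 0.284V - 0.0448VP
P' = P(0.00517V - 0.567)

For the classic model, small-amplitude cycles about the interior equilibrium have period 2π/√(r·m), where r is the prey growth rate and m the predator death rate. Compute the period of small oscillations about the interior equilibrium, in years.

Here r = 0.284 and m = 0.567, so r·m = 0.161.
ω = √0.161 = 0.401 per year, hence T = 2π/ω ≈ 15.7 years.

T ≈ 15.7 years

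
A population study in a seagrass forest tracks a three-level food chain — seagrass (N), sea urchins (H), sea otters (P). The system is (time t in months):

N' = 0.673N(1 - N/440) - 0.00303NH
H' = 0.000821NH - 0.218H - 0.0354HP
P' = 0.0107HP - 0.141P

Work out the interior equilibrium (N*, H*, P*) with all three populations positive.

From dP/dt = 0: 0.0107H* = 0.141, so H* = 13.2.
From dN/dt = 0: 0.673(1 - N*/440) = 0.00303·13.2, giving N* = 440·(1 - 0.0593) = 414.
From dH/dt = 0: 0.000821·414 - 0.218 = 0.0354P*, so P* = 0.122/0.0354 = 3.44.

N* ≈ 414, H* ≈ 13.2, P* ≈ 3.44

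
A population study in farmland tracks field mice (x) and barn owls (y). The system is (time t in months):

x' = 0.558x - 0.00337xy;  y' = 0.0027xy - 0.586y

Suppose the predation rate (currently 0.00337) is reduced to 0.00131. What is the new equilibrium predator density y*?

y* ≈ 426

At the interior fixed point, setting dx/dt = 0 with x > 0 fixes y* = (prey growth rate)/(xy coefficient) — independent of the other coefficients.
With the change, y* = 0.558/0.00131 = 426; it rises from 166.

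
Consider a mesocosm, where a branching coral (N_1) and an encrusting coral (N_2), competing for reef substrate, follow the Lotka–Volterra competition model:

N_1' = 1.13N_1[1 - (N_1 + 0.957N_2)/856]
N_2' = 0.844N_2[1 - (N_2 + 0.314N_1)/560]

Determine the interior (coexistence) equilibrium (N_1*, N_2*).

Setting both brackets to zero gives the nullclines N_1 + 0.957N_2 = 856 and 0.314N_1 + N_2 = 560.
Substituting N_2 = 560 - 0.314N_1 into the first: N_1(1 - 0.957·0.314) = 856 - 0.957·560.
So N_1* = 320/0.7 = 458, and then N_2* = 560 - 0.314·458 = 416.

N_1* ≈ 458, N_2* ≈ 416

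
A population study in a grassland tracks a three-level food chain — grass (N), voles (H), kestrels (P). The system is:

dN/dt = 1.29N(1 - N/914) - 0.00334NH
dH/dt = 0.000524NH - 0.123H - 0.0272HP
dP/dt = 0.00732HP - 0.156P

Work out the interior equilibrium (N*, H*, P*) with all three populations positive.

From dP/dt = 0: 0.00732H* = 0.156, so H* = 21.3.
From dN/dt = 0: 1.29(1 - N*/914) = 0.00334·21.3, giving N* = 914·(1 - 0.0552) = 864.
From dH/dt = 0: 0.000524·864 - 0.123 = 0.0272P*, so P* = 0.33/0.0272 = 12.1.

N* ≈ 864, H* ≈ 21.3, P* ≈ 12.1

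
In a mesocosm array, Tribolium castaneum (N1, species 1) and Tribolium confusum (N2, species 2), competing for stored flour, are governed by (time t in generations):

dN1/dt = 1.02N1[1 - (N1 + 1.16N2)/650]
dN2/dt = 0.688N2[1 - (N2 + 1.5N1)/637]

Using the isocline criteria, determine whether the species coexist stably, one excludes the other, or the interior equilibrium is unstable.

unstable coexistence (outcome depends on initial conditions)

Compare the nullcline intercepts: K1/α12 = 650/1.16 = 560 < K2 = 637; K2/α21 = 637/1.5 = 425 < K1 = 650.
Since both are reversed, neither can invade when rare; the interior point is a saddle.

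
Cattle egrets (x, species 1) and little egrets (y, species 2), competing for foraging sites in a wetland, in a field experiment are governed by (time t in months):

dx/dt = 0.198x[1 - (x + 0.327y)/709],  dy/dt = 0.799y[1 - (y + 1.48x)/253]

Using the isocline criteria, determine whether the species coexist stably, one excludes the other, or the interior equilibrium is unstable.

species 1 excludes species 2

Compare the nullcline intercepts: K1/α12 = 709/0.327 = 2170 > K2 = 253; K2/α21 = 253/1.48 = 171 < K1 = 709.
Since the inequalities point opposite ways, species 1 can invade but species 2 cannot.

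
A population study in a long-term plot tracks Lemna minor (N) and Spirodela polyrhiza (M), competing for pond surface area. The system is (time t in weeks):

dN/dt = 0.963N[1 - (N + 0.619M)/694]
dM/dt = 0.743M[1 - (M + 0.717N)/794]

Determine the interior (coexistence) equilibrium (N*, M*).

Setting both brackets to zero gives the nullclines N + 0.619M = 694 and 0.717N + M = 794.
Substituting M = 794 - 0.717N into the first: N(1 - 0.619·0.717) = 694 - 0.619·794.
So N* = 203/0.556 = 364, and then M* = 794 - 0.717·364 = 533.

N* ≈ 364, M* ≈ 533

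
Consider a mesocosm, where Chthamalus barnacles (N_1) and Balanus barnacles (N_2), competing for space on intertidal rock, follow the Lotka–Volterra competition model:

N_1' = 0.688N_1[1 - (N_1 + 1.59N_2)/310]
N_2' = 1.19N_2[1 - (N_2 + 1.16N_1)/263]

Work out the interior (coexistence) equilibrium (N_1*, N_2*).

Setting both brackets to zero gives the nullclines N_1 + 1.59N_2 = 310 and 1.16N_1 + N_2 = 263.
Substituting N_2 = 263 - 1.16N_1 into the first: N_1(1 - 1.59·1.16) = 310 - 1.59·263.
So N_1* = -108/-0.844 = 128, and then N_2* = 263 - 1.16·128 = 114.

N_1* ≈ 128, N_2* ≈ 114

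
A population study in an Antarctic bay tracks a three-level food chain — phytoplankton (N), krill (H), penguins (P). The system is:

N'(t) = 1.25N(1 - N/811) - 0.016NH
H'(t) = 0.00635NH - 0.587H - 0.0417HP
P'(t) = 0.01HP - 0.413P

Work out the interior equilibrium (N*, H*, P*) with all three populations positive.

N* ≈ 382, H* ≈ 41.3, P* ≈ 44.1

From dP/dt = 0: 0.01H* = 0.413, so H* = 41.3.
From dN/dt = 0: 1.25(1 - N*/811) = 0.016·41.3, giving N* = 811·(1 - 0.529) = 382.
From dH/dt = 0: 0.00635·382 - 0.587 = 0.0417P*, so P* = 1.84/0.0417 = 44.1.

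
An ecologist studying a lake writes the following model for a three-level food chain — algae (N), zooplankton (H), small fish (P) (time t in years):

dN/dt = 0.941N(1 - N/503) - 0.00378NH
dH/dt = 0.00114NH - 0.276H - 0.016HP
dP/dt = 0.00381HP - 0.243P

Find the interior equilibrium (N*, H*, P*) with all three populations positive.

From dP/dt = 0: 0.00381H* = 0.243, so H* = 63.8.
From dN/dt = 0: 0.941(1 - N*/503) = 0.00378·63.8, giving N* = 503·(1 - 0.256) = 374.
From dH/dt = 0: 0.00114·374 - 0.276 = 0.016P*, so P* = 0.151/0.016 = 9.41.

N* ≈ 374, H* ≈ 63.8, P* ≈ 9.41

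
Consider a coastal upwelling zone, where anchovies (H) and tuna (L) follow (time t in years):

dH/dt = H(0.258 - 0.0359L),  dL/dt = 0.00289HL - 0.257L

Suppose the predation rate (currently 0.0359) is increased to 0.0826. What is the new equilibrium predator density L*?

At the interior fixed point, setting dH/dt = 0 with H > 0 fixes L* = (prey growth rate)/(HL coefficient) — independent of the other coefficients.
With the change, L* = 0.258/0.0826 = 3.12; it falls from 7.19.

L* ≈ 3.12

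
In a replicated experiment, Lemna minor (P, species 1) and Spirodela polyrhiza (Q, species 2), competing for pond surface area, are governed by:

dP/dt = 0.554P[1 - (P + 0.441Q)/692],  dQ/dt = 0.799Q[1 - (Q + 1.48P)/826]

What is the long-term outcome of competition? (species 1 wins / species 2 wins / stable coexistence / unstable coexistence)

Compare the nullcline intercepts: K1/α12 = 692/0.441 = 1570 > K2 = 826; K2/α21 = 826/1.48 = 558 < K1 = 692.
Since the inequalities point opposite ways, species 1 can invade but species 2 cannot.

species 1 excludes species 2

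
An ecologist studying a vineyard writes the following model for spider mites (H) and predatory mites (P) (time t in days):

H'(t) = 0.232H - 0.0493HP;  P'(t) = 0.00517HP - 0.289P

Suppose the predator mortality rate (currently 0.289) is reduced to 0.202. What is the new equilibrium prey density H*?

H* ≈ 39.1

At the interior fixed point, setting dP/dt = 0 with P > 0 fixes H* = (predator death rate)/(HP coefficient) — independent of the other coefficients.
With the change, H* = 0.202/0.00517 = 39.1; it falls from 55.9.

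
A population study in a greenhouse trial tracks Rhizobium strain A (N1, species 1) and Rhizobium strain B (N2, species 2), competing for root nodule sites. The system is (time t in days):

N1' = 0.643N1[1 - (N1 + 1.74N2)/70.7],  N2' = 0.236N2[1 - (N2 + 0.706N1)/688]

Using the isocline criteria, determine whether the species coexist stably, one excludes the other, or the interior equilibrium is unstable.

species 2 excludes species 1

Compare the nullcline intercepts: K1/α12 = 70.7/1.74 = 40.6 < K2 = 688; K2/α21 = 688/0.706 = 975 > K1 = 70.7.
Since the inequalities point opposite ways, species 2 can invade but species 1 cannot.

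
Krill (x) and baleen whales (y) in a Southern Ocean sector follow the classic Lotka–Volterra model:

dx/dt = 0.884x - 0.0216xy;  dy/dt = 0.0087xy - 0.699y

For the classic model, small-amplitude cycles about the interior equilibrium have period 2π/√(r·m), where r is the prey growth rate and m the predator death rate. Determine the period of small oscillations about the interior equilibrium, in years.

Here r = 0.884 and m = 0.699, so r·m = 0.618.
ω = √0.618 = 0.786 per year, hence T = 2π/ω ≈ 7.99 years.

T ≈ 7.99 years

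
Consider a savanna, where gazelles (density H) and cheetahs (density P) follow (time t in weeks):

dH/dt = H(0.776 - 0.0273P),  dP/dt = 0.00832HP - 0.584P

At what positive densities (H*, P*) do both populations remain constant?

Set dP/dt = 0 with P > 0: 0.00832H - 0.584 = 0, so H* = 0.584/0.00832 = 70.2.
Set dH/dt = 0 with H > 0: 0.776 - 0.0273P = 0, so P* = 0.776/0.0273 = 28.4.

H* ≈ 70.2, P* ≈ 28.4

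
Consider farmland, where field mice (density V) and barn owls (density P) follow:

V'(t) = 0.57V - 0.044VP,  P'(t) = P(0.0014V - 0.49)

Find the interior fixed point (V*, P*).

Set dP/dt = 0 with P > 0: 0.0014V - 0.49 = 0, so V* = 0.49/0.0014 = 350.
Set dV/dt = 0 with V > 0: 0.57 - 0.044P = 0, so P* = 0.57/0.044 = 13.

V* ≈ 350, P* ≈ 13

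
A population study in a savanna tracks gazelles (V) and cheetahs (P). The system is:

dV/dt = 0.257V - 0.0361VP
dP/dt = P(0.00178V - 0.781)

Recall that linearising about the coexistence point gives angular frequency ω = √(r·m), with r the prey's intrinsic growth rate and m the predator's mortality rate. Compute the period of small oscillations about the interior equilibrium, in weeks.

T ≈ 14 weeks

Here r = 0.257 and m = 0.781, so r·m = 0.201.
ω = √0.201 = 0.448 per week, hence T = 2π/ω ≈ 14 weeks.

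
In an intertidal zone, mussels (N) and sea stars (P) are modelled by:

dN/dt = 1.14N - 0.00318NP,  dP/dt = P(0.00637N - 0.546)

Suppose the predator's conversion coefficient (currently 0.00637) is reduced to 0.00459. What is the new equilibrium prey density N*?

At the interior fixed point, setting dP/dt = 0 with P > 0 fixes N* = (predator death rate)/(NP coefficient) — independent of the other coefficients.
With the change, N* = 0.546/0.00459 = 119; it rises from 85.7.

N* ≈ 119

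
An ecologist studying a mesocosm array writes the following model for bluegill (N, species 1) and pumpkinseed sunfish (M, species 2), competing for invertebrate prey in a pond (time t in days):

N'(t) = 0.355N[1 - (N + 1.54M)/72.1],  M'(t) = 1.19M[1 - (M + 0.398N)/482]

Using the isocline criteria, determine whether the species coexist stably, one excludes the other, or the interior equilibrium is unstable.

species 2 excludes species 1

Compare the nullcline intercepts: K1/α12 = 72.1/1.54 = 46.8 < K2 = 482; K2/α21 = 482/0.398 = 1210 > K1 = 72.1.
Since the inequalities point opposite ways, species 2 can invade but species 1 cannot.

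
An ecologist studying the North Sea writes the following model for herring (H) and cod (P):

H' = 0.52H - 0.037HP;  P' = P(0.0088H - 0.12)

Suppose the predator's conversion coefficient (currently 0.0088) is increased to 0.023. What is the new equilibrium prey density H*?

H* ≈ 5.22

At the interior fixed point, setting dP/dt = 0 with P > 0 fixes H* = (predator death rate)/(HP coefficient) — independent of the other coefficients.
With the change, H* = 0.12/0.023 = 5.22; it falls from 13.6.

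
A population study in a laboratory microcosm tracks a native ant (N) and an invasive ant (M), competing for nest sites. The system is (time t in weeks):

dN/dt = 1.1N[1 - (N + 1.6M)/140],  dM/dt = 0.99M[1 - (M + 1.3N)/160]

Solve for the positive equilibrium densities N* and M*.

Setting both brackets to zero gives the nullclines N + 1.6M = 140 and 1.3N + M = 160.
Substituting M = 160 - 1.3N into the first: N(1 - 1.6·1.3) = 140 - 1.6·160.
So N* = -116/-1.08 = 107, and then M* = 160 - 1.3·107 = 20.4.

N* ≈ 107, M* ≈ 20.4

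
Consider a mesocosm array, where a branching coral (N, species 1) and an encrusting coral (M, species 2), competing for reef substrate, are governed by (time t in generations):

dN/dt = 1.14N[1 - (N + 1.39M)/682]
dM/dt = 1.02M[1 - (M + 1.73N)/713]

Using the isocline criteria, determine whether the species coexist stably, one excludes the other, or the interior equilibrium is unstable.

Compare the nullcline intercepts: K1/α12 = 682/1.39 = 491 < K2 = 713; K2/α21 = 713/1.73 = 412 < K1 = 682.
Since both are reversed, neither can invade when rare; the interior point is a saddle.

unstable coexistence (outcome depends on initial conditions)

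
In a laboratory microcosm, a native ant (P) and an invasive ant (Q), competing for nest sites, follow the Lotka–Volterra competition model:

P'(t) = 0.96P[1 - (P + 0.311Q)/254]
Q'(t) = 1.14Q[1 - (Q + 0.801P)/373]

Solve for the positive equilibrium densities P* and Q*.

P* ≈ 184, Q* ≈ 226

Setting both brackets to zero gives the nullclines P + 0.311Q = 254 and 0.801P + Q = 373.
Substituting Q = 373 - 0.801P into the first: P(1 - 0.311·0.801) = 254 - 0.311·373.
So P* = 138/0.751 = 184, and then Q* = 373 - 0.801·184 = 226.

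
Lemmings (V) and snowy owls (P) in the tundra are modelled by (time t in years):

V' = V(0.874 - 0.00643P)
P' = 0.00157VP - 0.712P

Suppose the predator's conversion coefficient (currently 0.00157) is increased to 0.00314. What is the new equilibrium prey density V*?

At the interior fixed point, setting dP/dt = 0 with P > 0 fixes V* = (predator death rate)/(VP coefficient) — independent of the other coefficients.
With the change, V* = 0.712/0.00314 = 227; it falls from 454.

V* ≈ 227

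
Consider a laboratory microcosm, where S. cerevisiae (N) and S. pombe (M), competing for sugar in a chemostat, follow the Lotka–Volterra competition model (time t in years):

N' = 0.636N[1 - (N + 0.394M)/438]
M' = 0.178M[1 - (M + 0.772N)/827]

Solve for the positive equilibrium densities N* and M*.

Setting both brackets to zero gives the nullclines N + 0.394M = 438 and 0.772N + M = 827.
Substituting M = 827 - 0.772N into the first: N(1 - 0.394·0.772) = 438 - 0.394·827.
So N* = 112/0.696 = 161, and then M* = 827 - 0.772·161 = 703.

N* ≈ 161, M* ≈ 703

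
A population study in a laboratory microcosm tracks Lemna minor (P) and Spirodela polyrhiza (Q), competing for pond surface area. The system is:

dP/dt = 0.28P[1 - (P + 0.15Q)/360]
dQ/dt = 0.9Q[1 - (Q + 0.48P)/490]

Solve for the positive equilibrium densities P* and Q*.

Setting both brackets to zero gives the nullclines P + 0.15Q = 360 and 0.48P + Q = 490.
Substituting Q = 490 - 0.48P into the first: P(1 - 0.15·0.48) = 360 - 0.15·490.
So P* = 286/0.928 = 309, and then Q* = 490 - 0.48·309 = 342.

P* ≈ 309, Q* ≈ 342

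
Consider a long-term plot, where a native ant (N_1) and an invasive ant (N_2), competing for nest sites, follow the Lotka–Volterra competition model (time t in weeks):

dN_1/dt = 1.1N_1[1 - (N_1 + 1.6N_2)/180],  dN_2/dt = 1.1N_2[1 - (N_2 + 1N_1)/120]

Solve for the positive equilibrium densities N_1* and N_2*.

Setting both brackets to zero gives the nullclines N_1 + 1.6N_2 = 180 and 1N_1 + N_2 = 120.
Substituting N_2 = 120 - 1N_1 into the first: N_1(1 - 1.6·1) = 180 - 1.6·120.
So N_1* = -12/-0.6 = 20, and then N_2* = 120 - 1·20 = 100.

N_1* ≈ 20, N_2* ≈ 100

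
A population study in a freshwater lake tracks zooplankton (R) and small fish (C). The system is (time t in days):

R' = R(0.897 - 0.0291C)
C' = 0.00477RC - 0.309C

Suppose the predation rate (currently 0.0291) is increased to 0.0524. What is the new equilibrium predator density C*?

At the interior fixed point, setting dR/dt = 0 with R > 0 fixes C* = (prey growth rate)/(RC coefficient) — independent of the other coefficients.
With the change, C* = 0.897/0.0524 = 17.1; it falls from 30.8.

C* ≈ 17.1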